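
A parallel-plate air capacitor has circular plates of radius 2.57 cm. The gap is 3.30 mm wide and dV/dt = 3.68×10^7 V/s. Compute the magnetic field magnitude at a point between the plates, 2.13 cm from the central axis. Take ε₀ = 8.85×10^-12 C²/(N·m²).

1.32×10^-9 T

dE/dt = (dV/dt)/d = 1.115×10^10 V/(m·s); I_d = ε₀(πR²)(dE/dt) = (8.85×10^-12)(2.075×10^-3)(1.115×10^10) = 2.048×10^-4 A.
An Ampèrian loop of radius r encloses a fraction (r/R)² of I_d. Then B·2πr = μ₀ I_d (r/R)², giving B = μ₀ I_d r/(2πR²) = 1.32×10^-9 T.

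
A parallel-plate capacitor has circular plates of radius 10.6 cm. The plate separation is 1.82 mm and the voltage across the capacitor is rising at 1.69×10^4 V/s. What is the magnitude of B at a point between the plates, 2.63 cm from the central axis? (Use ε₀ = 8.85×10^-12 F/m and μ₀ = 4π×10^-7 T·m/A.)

1.36×10^-12 T

I_d = C dV/dt with C = ε₀πR²/d = 1.717×10^-10 F, so I_d = (1.717×10^-10)(1.69×10^4) = 2.902×10^-6 A.
∮B·dl = μ₀ I_d,enc with I_d,enc = I_d r²/R² = 1.786×10^-7 A; so B = μ₀ I_d,enc/(2πr) = 1.36×10^-12 T.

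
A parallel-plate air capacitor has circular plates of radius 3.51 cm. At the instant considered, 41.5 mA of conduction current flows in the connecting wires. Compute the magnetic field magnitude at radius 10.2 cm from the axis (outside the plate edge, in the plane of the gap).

8.14×10^-8 T

By continuity the displacement current in the gap matches the conduction current: I_d = 0.0415 A.
Outside the plates the loop encloses all of I_d, so B·2πr = μ₀ I_d and B = 8.14×10^-8 T.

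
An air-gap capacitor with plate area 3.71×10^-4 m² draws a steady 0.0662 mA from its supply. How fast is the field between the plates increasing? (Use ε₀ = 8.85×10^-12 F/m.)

Charge continuity gives I_d = I = 6.62×10^-5 A between the plates.
Then dE/dt = I_d/(ε₀A) = 2.02×10^10 V/(m·s).

2.02×10^10 V/(m·s)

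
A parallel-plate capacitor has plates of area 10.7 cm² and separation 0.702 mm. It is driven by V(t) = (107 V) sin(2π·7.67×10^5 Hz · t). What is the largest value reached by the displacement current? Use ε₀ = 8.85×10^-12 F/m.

6.96×10^-3 A

C = ε₀A/d = (8.85×10^-12)(1.07×10^-3)/(7.02×10^-4) = 1.349×10^-11 F; ω = 2πf = 4.819×10^6 rad/s.
I_d = C dV/dt, so |I_d|_max = C V₀ ω = (1.349×10^-11)(107)(4.819×10^6) = 6.96×10^-3 A.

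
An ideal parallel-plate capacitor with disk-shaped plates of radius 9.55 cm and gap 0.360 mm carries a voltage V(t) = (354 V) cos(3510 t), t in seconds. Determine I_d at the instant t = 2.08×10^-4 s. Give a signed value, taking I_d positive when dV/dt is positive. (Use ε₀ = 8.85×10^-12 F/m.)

-5.84×10^-4 A

dE/dt = (V₀ω/d)·−sin(ωt) with ωt = 0.73008 rad: (354)(3510)(-0.6669)/(3.60×10^-4) = -2.302×10^9 V/(m·s).
I_d = ε₀ A dE/dt = (8.85×10^-12)(0.02865)(-2.302×10^9) = -5.84×10^-4 A.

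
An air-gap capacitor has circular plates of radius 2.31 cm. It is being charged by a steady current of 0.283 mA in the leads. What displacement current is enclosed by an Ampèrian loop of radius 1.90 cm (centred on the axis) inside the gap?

No conduction current crosses the gap, so I_d there equals the 2.83×10^-4 A in the leads.
Since J_d is uniform, the enclosed fraction is (r/R)² = 0.6765, giving I_d,enc = 1.91×10^-4 A.

1.91×10^-4 A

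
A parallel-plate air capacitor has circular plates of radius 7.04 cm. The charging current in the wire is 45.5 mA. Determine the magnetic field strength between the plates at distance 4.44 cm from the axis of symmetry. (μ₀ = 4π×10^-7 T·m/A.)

By continuity the displacement current in the gap matches the conduction current: I_d = 0.0455 A.
∮B·dl = μ₀ I_d,enc with I_d,enc = I_d r²/R² = 0.01810 A; so B = μ₀ I_d,enc/(2πr) = 8.15×10^-8 T.

8.15×10^-8 T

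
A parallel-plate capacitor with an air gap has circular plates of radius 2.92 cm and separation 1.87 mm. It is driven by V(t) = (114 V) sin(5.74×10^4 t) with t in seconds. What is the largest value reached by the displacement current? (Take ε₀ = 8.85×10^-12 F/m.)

8.30×10^-5 A

(dE/dt)_max = V₀ω/d = 3.499×10^9 V/(m·s); ω = 5.74×10^4 rad/s.
I_d,max = ε₀ A (dE/dt)_max = (8.85×10^-12)(2.679×10^-3)(3.499×10^9) = 8.30×10^-5 A.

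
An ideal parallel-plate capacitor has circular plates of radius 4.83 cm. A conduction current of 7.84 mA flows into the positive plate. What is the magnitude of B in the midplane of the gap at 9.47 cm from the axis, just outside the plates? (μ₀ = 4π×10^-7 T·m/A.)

No conduction current crosses the gap, so I_d there equals the 7.84×10^-3 A in the leads.
With r > R the enclosed displacement current is the full I_d; B = μ₀ I_d / (2πr) = 1.66×10^-8 T.

1.66×10^-8 T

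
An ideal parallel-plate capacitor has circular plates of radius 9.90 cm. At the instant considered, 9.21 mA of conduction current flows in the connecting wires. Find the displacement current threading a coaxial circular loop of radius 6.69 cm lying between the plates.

No conduction current crosses the gap, so I_d there equals the 9.21×10^-3 A in the leads.
Since J_d is uniform, the enclosed fraction is (r/R)² = 0.4566, giving I_d,enc = 4.21×10^-3 A.

4.21×10^-3 A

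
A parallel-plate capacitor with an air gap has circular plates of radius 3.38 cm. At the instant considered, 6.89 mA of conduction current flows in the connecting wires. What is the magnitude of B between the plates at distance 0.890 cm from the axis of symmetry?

No conduction current crosses the gap, so I_d there equals the 6.89×10^-3 A in the leads.
An Ampèrian loop of radius r encloses a fraction (r/R)² of I_d. Then B·2πr = μ₀ I_d (r/R)², giving B = μ₀ I_d r/(2πR²) = 1.07×10^-8 T.

1.07×10^-8 T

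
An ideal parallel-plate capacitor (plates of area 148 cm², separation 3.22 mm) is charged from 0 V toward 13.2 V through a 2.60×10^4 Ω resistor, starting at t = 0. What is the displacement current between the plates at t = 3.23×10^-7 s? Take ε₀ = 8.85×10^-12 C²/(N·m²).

3.74×10^-4 A

C = ε₀A/d = (8.85×10^-12)(0.0148)/(3.22×10^-3) = 4.068×10^-11 F, so τ = RC = 1.058×10^-6 s.
The conduction current is I(t) = (V₀/R) e^(−t/τ), and the displacement current between the plates equals it.
t/τ = 0.3053; I_d = (13.2/2.60×10^4) · e^(−0.3053) = (5.077×10^-4)(0.7369) = 3.74×10^-4 A.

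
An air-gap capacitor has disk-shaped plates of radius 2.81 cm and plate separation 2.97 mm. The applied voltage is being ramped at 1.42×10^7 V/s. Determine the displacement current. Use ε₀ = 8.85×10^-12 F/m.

E = V/d so dE/dt = (dV/dt)/d = 4.781×10^9 V/(m·s), and I_d = ε₀ A dE/dt = (8.85×10^-12)(2.481×10^-3)(4.781×10^9) = 1.05×10^-4 A.

1.05×10^-4 A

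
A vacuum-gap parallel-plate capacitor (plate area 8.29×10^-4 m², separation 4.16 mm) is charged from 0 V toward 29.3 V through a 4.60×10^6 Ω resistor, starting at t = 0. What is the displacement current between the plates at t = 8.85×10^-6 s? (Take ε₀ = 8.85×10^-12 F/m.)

C = ε₀A/d = (8.85×10^-12)(8.29×10^-4)/(4.16×10^-3) = 1.764×10^-12 F, so τ = RC = 8.114×10^-6 s.
The conduction current is I(t) = (V₀/R) e^(−t/τ), and the displacement current between the plates equals it.
t/τ = 1.091; I_d = (29.3/4.60×10^6) · e^(−1.091) = (6.370×10^-6)(0.3359) = 2.14×10^-6 A.

2.14×10^-6 A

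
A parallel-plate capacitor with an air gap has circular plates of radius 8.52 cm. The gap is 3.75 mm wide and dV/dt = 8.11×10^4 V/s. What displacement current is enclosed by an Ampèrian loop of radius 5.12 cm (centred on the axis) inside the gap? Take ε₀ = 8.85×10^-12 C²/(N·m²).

1.58×10^-6 A

dE/dt = (dV/dt)/d = 2.163×10^7 V/(m·s); I_d = ε₀(πR²)(dE/dt) = (8.85×10^-12)(0.02280)(2.163×10^7) = 4.365×10^-6 A.
The field is uniform, so I_d,enc = I_d (r/R)² = (4.365×10^-6)(5.12/8.52)² = 1.58×10^-6 A.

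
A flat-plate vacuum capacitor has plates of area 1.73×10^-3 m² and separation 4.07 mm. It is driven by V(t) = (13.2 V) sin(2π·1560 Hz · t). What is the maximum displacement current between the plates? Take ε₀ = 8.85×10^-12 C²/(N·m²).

C = ε₀A/d = (8.85×10^-12)(1.73×10^-3)/(4.07×10^-3) = 3.762×10^-12 F; ω = 2πf = 9802 rad/s.
I_d = C dV/dt, so |I_d|_max = C V₀ ω = (3.762×10^-12)(13.2)(9802) = 4.87×10^-7 A.

4.87×10^-7 A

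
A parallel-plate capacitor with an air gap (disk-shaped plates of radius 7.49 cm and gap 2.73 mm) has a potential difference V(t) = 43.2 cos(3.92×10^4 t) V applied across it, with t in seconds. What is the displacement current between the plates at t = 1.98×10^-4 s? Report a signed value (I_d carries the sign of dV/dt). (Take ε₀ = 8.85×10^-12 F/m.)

dV/dt = (43.2)(3.92×10^4)·−sin(7.7616) = -1.686×10^6 V/s.
I_d = C dV/dt with C = ε₀A/d = (8.85×10^-12)(0.01762)/(2.73×10^-3) = 5.712×10^-11 F, so I_d = (5.712×10^-11)(-1.686×10^6) = -9.63×10^-5 A.

-9.63×10^-5 A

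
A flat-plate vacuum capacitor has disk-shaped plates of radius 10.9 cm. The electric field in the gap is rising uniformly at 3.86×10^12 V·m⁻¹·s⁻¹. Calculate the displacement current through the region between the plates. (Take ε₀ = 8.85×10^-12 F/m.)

1.28 A

I_d = ε₀ A (dE/dt) = (8.85×10^-12)(0.03733 m²)(3.86×10^12) = 1.28 A.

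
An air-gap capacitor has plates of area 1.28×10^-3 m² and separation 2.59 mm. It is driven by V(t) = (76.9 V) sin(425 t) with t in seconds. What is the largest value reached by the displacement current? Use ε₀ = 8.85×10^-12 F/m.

1.43×10^-7 A

(dE/dt)_max = V₀ω/d = 1.262×10^7 V/(m·s); ω = 425 rad/s.
I_d,max = ε₀ A (dE/dt)_max = (8.85×10^-12)(1.28×10^-3)(1.262×10^7) = 1.43×10^-7 A.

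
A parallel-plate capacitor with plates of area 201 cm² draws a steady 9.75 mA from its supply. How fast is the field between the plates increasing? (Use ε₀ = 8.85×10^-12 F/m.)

5.48×10^10 V/(m·s)

The displacement current between the plates equals the conduction current, I_d = 9.75 mA.
Since I_d = ε₀ A dE/dt, dE/dt = I_d/(ε₀A) = (9.75×10^-3)/((8.85×10^-12)(0.0201)) = 5.48×10^10 V/(m·s).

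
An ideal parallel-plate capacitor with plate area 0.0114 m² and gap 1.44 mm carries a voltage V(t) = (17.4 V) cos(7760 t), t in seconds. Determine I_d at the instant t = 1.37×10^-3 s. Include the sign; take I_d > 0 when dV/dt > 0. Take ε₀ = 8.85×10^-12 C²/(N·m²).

8.84×10^-6 A

C = ε₀A/d = (8.85×10^-12)(0.0114)/(1.44×10^-3) = 7.006×10^-11 F. dV/dt = V₀ω·−sin(ωt); at ωt = 10.6312 rad this factor is 0.9343.
I_d = C dV/dt = (7.006×10^-11)(17.4)(7760)(0.9343) = 8.84×10^-6 A.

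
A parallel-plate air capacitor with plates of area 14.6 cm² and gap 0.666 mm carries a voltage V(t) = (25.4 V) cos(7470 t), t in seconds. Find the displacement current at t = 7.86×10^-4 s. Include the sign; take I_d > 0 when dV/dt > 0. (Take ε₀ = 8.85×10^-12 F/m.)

dE/dt = (V₀ω/d)·−sin(ωt) with ωt = 5.87142 rad: (25.4)(7470)(0.4002)/(6.66×10^-4) = 1.140×10^8 V/(m·s).
I_d = ε₀ A dE/dt = (8.85×10^-12)(1.46×10^-3)(1.140×10^8) = 1.47×10^-6 A.

1.47×10^-6 A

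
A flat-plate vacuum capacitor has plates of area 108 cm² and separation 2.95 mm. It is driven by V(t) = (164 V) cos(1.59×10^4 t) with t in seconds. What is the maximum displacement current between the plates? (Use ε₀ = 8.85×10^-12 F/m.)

(dE/dt)_max = V₀ω/d = 8.839×10^8 V/(m·s); ω = 1.59×10^4 rad/s.
I_d,max = ε₀ A (dE/dt)_max = (8.85×10^-12)(0.0108)(8.839×10^8) = 8.45×10^-5 A.

8.45×10^-5 A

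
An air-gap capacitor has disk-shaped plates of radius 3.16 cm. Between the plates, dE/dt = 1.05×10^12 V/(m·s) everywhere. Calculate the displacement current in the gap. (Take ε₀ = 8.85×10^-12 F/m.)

With a uniform field, Φ_E = EA, so I_d = ε₀ A dE/dt = 0.0292 A.

0.0292 A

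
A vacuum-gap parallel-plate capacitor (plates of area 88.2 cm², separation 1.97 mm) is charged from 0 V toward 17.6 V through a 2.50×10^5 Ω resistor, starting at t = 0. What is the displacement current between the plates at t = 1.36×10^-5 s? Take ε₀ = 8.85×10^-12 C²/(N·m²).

C = ε₀A/d = (8.85×10^-12)(8.82×10^-3)/(1.97×10^-3) = 3.962×10^-11 F, so τ = RC = 9.905×10^-6 s.
The conduction current is I(t) = (V₀/R) e^(−t/τ), and the displacement current between the plates equals it.
t/τ = 1.373; I_d = (17.6/2.50×10^5) · e^(−1.373) = (7.040×10^-5)(0.2533) = 1.78×10^-5 A.

1.78×10^-5 A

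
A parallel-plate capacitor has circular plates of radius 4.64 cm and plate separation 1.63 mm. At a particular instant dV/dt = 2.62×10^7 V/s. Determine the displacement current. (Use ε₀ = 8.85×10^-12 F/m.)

E = V/d so dE/dt = (dV/dt)/d = 1.607×10^10 V/(m·s), and I_d = ε₀ A dE/dt = (8.85×10^-12)(6.764×10^-3)(1.607×10^10) = 9.62×10^-4 A.

9.62×10^-4 A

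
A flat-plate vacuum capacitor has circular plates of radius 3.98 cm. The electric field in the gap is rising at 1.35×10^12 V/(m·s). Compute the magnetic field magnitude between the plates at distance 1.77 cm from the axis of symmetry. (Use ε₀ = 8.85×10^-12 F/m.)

I_d = ε₀ dΦ_E/dt = ε₀ πR² (dE/dt) = (8.85×10^-12)(4.976×10^-3)(1.35×10^12) = 0.05945 A through the full plate area.
For r < R the Ampère–Maxwell law gives B(2πr) = μ₀ I_d (r²/R²), so B = μ₀ I_d r/(2πR²) = (4π×10^-7)(0.05945)(0.0177)/(2π·0.0398²) = 1.33×10^-7 T.

1.33×10^-7 T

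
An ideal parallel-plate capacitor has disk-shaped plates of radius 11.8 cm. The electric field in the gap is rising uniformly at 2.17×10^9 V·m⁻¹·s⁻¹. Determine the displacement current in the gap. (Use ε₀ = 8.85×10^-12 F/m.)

I_d = ε₀ A (dE/dt) = (8.85×10^-12)(0.04374 m²)(2.17×10^9) = 8.40×10^-4 A.

8.40×10^-4 A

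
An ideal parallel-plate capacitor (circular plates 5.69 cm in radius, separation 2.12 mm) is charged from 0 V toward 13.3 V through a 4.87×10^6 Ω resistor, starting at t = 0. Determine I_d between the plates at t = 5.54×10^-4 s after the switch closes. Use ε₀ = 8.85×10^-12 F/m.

With C = ε₀A/d = (8.85×10^-12)(0.01017)/(2.12×10^-3) = 4.245×10^-11 F, the time constant is τ = RC = 2.067×10^-4 s, so t/τ = 2.680 and e^(−t/τ) = 0.06856.
I_d = I_cond = (V₀/R) e^(−t/τ) = (2.731×10^-6)(0.06856) = 1.87×10^-7 A.

1.87×10^-7 A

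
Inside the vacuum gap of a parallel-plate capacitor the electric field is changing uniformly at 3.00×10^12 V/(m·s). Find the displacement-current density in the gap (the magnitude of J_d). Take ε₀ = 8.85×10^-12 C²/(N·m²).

26.6 A/m²

J_d = ε₀ dE/dt = (8.85×10^-12)(3.00×10^12) = 26.6 A/m².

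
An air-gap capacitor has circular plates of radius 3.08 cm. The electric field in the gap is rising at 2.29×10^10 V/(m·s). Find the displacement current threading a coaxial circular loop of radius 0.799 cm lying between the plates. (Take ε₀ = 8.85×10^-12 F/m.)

4.06×10^-5 A

Total displacement current: I_d = ε₀(πR²)(dE/dt) = (8.85×10^-12)(2.980×10^-3)(2.29×10^10) = 6.039×10^-4 A.
The field is uniform, so I_d,enc = I_d (r/R)² = (6.039×10^-4)(0.799/3.08)² = 4.06×10^-5 A.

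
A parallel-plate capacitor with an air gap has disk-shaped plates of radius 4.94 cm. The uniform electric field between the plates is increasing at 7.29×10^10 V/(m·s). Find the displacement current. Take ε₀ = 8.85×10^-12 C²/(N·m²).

4.95×10^-3 A

The displacement current is ε₀ times dΦ_E/dt = ε₀ A dE/dt = (8.85×10^-12)(7.667×10^-3)(7.29×10^10) = 4.95×10^-3 A.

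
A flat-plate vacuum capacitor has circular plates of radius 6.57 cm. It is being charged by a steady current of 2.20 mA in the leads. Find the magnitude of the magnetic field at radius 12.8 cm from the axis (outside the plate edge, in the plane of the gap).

3.44×10^-9 T

Between the plates the displacement current equals the wire current: I_d = 2.20 mA = 2.20×10^-3 A.
With r > R the enclosed displacement current is the full I_d; B = μ₀ I_d / (2πr) = 3.44×10^-9 T.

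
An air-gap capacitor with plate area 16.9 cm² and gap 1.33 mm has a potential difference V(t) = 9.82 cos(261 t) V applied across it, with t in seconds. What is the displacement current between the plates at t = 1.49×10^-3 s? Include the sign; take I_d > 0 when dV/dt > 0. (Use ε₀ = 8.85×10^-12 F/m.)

-1.09×10^-8 A

dV/dt = (9.82)(261)·−sin(0.38889) = -971.8 V/s.
I_d = C dV/dt with C = ε₀A/d = (8.85×10^-12)(1.69×10^-3)/(1.33×10^-3) = 1.125×10^-11 F, so I_d = (1.125×10^-11)(-971.8) = -1.09×10^-8 A.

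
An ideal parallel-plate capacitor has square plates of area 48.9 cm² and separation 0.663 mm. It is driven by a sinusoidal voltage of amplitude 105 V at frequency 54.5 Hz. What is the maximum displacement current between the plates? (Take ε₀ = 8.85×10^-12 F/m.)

2.35×10^-6 A

The displacement current equals the conduction current C dV/dt, which peaks at C V₀ ω.
With C = ε₀A/d = (8.85×10^-12)(4.89×10^-3)/(6.63×10^-4) = 6.527×10^-11 F and ω = 2πf = 342.4 rad/s, I_d,max = (6.527×10^-11)(105)(342.4) = 2.35×10^-6 A.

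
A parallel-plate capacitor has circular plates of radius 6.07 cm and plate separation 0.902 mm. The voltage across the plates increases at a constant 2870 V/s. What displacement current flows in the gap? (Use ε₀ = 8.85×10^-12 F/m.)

E = V/d so dE/dt = (dV/dt)/d = 3.182×10^6 V/(m·s), and I_d = ε₀ A dE/dt = (8.85×10^-12)(0.01158)(3.182×10^6) = 3.26×10^-7 A.

3.26×10^-7 A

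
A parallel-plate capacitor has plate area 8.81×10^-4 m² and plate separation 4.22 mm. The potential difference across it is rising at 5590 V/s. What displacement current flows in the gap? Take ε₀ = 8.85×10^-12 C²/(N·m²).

1.03×10^-8 A

The displacement current equals the charging current C dV/dt. With C = ε₀A/d = (8.85×10^-12)(8.81×10^-4)/(4.22×10^-3) = 1.848×10^-12 F, I_d = (1.848×10^-12)(5590) = 1.03×10^-8 A.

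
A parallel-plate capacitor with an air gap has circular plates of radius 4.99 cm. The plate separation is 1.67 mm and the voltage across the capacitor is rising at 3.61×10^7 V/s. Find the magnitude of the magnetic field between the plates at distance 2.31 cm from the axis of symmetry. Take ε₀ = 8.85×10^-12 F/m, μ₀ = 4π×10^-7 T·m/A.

2.78×10^-9 T

With E = V/d, dE/dt = 2.162×10^10 V/(m·s) and πR² = 7.823×10^-3 m², giving I_d = ε₀ πR² dE/dt = 1.497×10^-3 A.
An Ampèrian loop of radius r encloses a fraction (r/R)² of I_d. Then B·2πr = μ₀ I_d (r/R)², giving B = μ₀ I_d r/(2πR²) = 2.78×10^-9 T.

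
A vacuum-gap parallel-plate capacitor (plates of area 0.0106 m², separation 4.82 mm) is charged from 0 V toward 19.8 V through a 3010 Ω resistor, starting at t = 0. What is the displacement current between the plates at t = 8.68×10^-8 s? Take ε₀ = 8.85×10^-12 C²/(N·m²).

With C = ε₀A/d = (8.85×10^-12)(0.0106)/(4.82×10^-3) = 1.946×10^-11 F, the time constant is τ = RC = 5.857×10^-8 s, so t/τ = 1.482 and e^(−t/τ) = 0.2272.
I_d = I_cond = (V₀/R) e^(−t/τ) = (6.578×10^-3)(0.2272) = 1.49×10^-3 A.

1.49×10^-3 A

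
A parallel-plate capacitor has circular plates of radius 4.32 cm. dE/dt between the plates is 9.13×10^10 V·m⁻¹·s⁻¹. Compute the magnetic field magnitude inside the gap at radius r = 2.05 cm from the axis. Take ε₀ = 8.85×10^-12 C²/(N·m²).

Through the whole plate area (πR² = 5.863×10^-3 m²), I_d = ε₀ πR² dE/dt = 4.737×10^-3 A.
For r < R the Ampère–Maxwell law gives B(2πr) = μ₀ I_d (r²/R²), so B = μ₀ I_d r/(2πR²) = (4π×10^-7)(4.737×10^-3)(0.0205)/(2π·0.0432²) = 1.04×10^-8 T.

1.04×10^-8 T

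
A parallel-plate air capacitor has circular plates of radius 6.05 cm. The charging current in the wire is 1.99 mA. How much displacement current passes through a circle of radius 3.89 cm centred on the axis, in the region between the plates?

By continuity the displacement current in the gap matches the conduction current: I_d = 1.99×10^-3 A.
Since J_d is uniform, the enclosed fraction is (r/R)² = 0.4134, giving I_d,enc = 8.23×10^-4 A.

8.23×10^-4 A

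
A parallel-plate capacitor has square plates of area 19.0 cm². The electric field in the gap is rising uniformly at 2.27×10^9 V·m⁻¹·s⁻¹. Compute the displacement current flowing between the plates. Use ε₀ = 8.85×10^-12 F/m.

With a uniform field, Φ_E = EA, so I_d = ε₀ A dE/dt = 3.82×10^-5 A.

3.82×10^-5 A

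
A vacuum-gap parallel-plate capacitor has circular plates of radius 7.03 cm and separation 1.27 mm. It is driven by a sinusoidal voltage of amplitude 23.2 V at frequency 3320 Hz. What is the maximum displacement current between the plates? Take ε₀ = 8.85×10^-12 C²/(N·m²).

5.24×10^-5 A

(dE/dt)_max = V₀ω/d = 3.811×10^8 V/(m·s); ω = 2πf = 2.086×10^4 rad/s.
I_d,max = ε₀ A (dE/dt)_max = (8.85×10^-12)(0.01553)(3.811×10^8) = 5.24×10^-5 A.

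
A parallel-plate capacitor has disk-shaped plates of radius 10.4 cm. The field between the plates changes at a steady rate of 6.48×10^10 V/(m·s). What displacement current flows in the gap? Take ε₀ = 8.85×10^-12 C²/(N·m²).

I_d = ε₀ A (dE/dt) = (8.85×10^-12)(0.03398 m²)(6.48×10^10) = 0.0195 A.

0.0195 A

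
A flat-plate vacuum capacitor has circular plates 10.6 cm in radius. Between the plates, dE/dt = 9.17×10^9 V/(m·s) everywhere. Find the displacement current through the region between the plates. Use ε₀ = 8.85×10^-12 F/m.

The displacement current is ε₀ times dΦ_E/dt = ε₀ A dE/dt = (8.85×10^-12)(0.03530)(9.17×10^9) = 2.86×10^-3 A.

2.86×10^-3 A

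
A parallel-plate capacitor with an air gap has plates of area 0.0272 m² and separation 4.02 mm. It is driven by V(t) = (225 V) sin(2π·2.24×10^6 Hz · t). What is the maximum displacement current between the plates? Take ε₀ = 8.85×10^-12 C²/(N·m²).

0.190 A

(dE/dt)_max = V₀ω/d = 7.875×10^11 V/(m·s); ω = 2πf = 1.407×10^7 rad/s.
I_d,max = ε₀ A (dE/dt)_max = (8.85×10^-12)(0.0272)(7.875×10^11) = 0.190 A.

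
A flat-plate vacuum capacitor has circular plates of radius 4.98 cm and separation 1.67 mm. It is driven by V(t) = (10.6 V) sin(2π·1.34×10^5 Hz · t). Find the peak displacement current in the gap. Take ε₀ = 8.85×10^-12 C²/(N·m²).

3.68×10^-4 A

C = ε₀A/d = (8.85×10^-12)(7.791×10^-3)/(1.67×10^-3) = 4.129×10^-11 F; ω = 2πf = 8.419×10^5 rad/s.
I_d = C dV/dt, so |I_d|_max = C V₀ ω = (4.129×10^-11)(10.6)(8.419×10^5) = 3.68×10^-4 A.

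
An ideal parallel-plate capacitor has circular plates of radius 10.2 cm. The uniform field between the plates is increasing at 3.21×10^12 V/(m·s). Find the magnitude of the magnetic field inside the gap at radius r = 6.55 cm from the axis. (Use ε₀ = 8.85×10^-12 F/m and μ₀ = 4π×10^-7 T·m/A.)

1.17×10^-6 T

Through the whole plate area (πR² = 0.03269 m²), I_d = ε₀ πR² dE/dt = 0.9287 A.
∮B·dl = μ₀ I_d,enc with I_d,enc = I_d r²/R² = 0.3830 A; so B = μ₀ I_d,enc/(2πr) = 1.17×10^-6 T.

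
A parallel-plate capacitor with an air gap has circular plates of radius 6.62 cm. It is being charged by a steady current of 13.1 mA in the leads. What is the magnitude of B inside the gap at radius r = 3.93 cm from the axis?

2.35×10^-8 T

Between the plates the displacement current equals the wire current: I_d = 13.1 mA = 0.0131 A.
An Ampèrian loop of radius r encloses a fraction (r/R)² of I_d. Then B·2πr = μ₀ I_d (r/R)², giving B = μ₀ I_d r/(2πR²) = 2.35×10^-8 T.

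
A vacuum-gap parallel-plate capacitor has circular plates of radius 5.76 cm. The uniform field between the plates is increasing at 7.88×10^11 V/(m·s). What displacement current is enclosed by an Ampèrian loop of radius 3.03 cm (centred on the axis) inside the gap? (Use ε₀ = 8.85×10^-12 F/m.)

0.0201 A

I_d = ε₀ dΦ_E/dt = ε₀ πR² (dE/dt) = (8.85×10^-12)(0.01042)(7.88×10^11) = 0.07267 A through the full plate area.
Through an area πr² the displacement current is I_d·(πr²/πR²) = I_d (r/R)² = 0.0201 A.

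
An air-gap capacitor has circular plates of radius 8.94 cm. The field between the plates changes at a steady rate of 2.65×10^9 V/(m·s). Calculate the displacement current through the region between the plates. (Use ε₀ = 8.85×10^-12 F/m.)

With a uniform field, Φ_E = EA, so I_d = ε₀ A dE/dt = 5.89×10^-4 A.

5.89×10^-4 A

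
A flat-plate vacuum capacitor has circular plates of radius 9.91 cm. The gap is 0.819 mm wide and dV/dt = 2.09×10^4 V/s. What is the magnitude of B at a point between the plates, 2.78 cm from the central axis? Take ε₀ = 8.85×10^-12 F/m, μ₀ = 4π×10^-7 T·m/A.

dE/dt = (dV/dt)/d = 2.552×10^7 V/(m·s); I_d = ε₀(πR²)(dE/dt) = (8.85×10^-12)(0.03085)(2.552×10^7) = 6.968×10^-6 A.
An Ampèrian loop of radius r encloses a fraction (r/R)² of I_d. Then B·2πr = μ₀ I_d (r/R)², giving B = μ₀ I_d r/(2πR²) = 3.94×10^-12 T.

3.94×10^-12 T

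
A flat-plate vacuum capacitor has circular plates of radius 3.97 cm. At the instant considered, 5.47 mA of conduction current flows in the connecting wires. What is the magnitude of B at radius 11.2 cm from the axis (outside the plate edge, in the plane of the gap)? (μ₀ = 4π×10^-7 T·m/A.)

Between the plates the displacement current equals the wire current: I_d = 5.47 mA = 5.47×10^-3 A.
Outside the plates the loop encloses all of I_d, so B·2πr = μ₀ I_d and B = 9.77×10^-9 T.

9.77×10^-9 T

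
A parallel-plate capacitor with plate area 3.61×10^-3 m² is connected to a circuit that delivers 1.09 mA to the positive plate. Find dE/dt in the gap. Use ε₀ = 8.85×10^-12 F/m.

3.41×10^10 V/(m·s)

Charge continuity gives I_d = I = 1.09×10^-3 A between the plates.
Inverting I_d = ε₀ A dE/dt gives dE/dt = 1.09×10^-3 / (8.85×10^-12 · 3.61×10^-3) = 3.41×10^10 V/(m·s).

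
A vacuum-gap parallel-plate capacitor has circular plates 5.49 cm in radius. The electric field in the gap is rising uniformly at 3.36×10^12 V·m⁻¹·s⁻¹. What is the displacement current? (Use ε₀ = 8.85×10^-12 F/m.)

0.282 A

I_d = ε₀ A (dE/dt) = (8.85×10^-12)(9.469×10^-3 m²)(3.36×10^12) = 0.282 A.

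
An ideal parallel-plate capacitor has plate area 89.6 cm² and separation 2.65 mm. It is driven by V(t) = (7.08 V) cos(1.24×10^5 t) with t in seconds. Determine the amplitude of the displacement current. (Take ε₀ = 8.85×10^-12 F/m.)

(dE/dt)_max = V₀ω/d = 3.313×10^8 V/(m·s); ω = 1.24×10^5 rad/s.
I_d,max = ε₀ A (dE/dt)_max = (8.85×10^-12)(8.96×10^-3)(3.313×10^8) = 2.63×10^-5 A.

2.63×10^-5 A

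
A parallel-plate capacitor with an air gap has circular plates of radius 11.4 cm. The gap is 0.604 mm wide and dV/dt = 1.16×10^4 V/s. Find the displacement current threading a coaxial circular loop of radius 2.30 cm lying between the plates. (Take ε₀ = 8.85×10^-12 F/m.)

I_d = C dV/dt with C = ε₀πR²/d = 5.983×10^-10 F, so I_d = (5.983×10^-10)(1.16×10^4) = 6.940×10^-6 A.
Through an area πr² the displacement current is I_d·(πr²/πR²) = I_d (r/R)² = 2.82×10^-7 A.

2.82×10^-7 A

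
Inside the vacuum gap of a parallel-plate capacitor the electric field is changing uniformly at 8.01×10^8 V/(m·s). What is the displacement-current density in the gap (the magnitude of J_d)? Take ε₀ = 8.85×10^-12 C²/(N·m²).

J_d = ε₀ dE/dt = (8.85×10^-12)(8.01×10^8) = 7.09×10^-3 A/m².

7.09×10^-3 A/m²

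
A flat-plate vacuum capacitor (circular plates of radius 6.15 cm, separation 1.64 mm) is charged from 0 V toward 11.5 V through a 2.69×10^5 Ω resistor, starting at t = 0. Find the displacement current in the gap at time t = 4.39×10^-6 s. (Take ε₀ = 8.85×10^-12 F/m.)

3.31×10^-5 A

C = ε₀A/d = (8.85×10^-12)(0.01188)/(1.64×10^-3) = 6.411×10^-11 F, so τ = RC = 1.725×10^-5 s.
The conduction current is I(t) = (V₀/R) e^(−t/τ), and the displacement current between the plates equals it.
t/τ = 0.2545; I_d = (11.5/2.69×10^5) · e^(−0.2545) = (4.275×10^-5)(0.7753) = 3.31×10^-5 A.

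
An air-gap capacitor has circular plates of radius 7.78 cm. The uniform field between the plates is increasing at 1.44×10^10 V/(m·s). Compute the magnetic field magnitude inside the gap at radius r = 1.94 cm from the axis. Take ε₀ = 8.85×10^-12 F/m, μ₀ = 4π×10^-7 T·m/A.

Total displacement current: I_d = ε₀(πR²)(dE/dt) = (8.85×10^-12)(0.01902)(1.44×10^10) = 2.424×10^-3 A.
∮B·dl = μ₀ I_d,enc with I_d,enc = I_d r²/R² = 1.507×10^-4 A; so B = μ₀ I_d,enc/(2πr) = 1.55×10^-9 T.

1.55×10^-9 T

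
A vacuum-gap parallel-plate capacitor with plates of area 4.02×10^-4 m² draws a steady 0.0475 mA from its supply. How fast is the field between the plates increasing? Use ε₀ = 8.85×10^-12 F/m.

Charge continuity gives I_d = I = 4.75×10^-5 A between the plates.
Then dE/dt = I_d/(ε₀A) = 1.34×10^10 V/(m·s).

1.34×10^10 V/(m·s)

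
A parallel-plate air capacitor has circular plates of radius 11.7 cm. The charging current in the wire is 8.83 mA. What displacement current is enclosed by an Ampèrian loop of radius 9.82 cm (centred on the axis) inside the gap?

No conduction current crosses the gap, so I_d there equals the 8.83×10^-3 A in the leads.
The field is uniform, so I_d,enc = I_d (r/R)² = (8.83×10^-3)(9.82/11.7)² = 6.22×10^-3 A.

6.22×10^-3 A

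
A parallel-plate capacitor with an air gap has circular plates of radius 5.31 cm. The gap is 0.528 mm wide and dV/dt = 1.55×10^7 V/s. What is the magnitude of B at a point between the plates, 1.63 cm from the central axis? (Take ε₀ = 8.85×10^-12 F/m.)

With E = V/d, dE/dt = 2.936×10^10 V/(m·s) and πR² = 8.858×10^-3 m², giving I_d = ε₀ πR² dE/dt = 2.302×10^-3 A.
For r < R the Ampère–Maxwell law gives B(2πr) = μ₀ I_d (r²/R²), so B = μ₀ I_d r/(2πR²) = (4π×10^-7)(2.302×10^-3)(0.0163)/(2π·0.0531²) = 2.66×10^-9 T.

2.66×10^-9 T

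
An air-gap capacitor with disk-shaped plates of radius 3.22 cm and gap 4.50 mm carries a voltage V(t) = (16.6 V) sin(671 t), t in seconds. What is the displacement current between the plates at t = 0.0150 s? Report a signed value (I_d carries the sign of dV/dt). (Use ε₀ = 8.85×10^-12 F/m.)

dV/dt = (16.6)(671)·cos(10.065) = -8933 V/s.
I_d = C dV/dt with C = ε₀A/d = (8.85×10^-12)(3.257×10^-3)/(4.50×10^-3) = 6.405×10^-12 F, so I_d = (6.405×10^-12)(-8933) = -5.72×10^-8 A.

-5.72×10^-8 A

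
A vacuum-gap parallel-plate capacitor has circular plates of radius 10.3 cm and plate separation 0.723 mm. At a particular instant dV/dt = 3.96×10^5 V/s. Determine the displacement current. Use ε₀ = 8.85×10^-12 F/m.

1.62×10^-4 A

The field between the plates is E = V/d, so dE/dt = (3.96×10^5)/(7.23×10^-4 m) = 5.477×10^8 V/(m·s).
I_d = ε₀ A (dE/dt) = (8.85×10^-12)(0.03333)(5.477×10^8) = 1.62×10^-4 A.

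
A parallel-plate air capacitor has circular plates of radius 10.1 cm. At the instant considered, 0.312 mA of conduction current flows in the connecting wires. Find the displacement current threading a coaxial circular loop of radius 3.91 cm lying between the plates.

4.68×10^-5 A

By continuity the displacement current in the gap matches the conduction current: I_d = 3.12×10^-4 A.
Since J_d is uniform, the enclosed fraction is (r/R)² = 0.1499, giving I_d,enc = 4.68×10^-5 A.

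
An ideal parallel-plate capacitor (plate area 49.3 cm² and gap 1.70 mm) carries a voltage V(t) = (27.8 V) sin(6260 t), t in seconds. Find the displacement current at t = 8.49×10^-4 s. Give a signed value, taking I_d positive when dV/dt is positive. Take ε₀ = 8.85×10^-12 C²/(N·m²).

2.53×10^-6 A

dV/dt = (27.8)(6260)·cos(5.31474) = 9.860×10^4 V/s.
I_d = C dV/dt with C = ε₀A/d = (8.85×10^-12)(4.93×10^-3)/(1.70×10^-3) = 2.567×10^-11 F, so I_d = (2.567×10^-11)(9.860×10^4) = 2.53×10^-6 A.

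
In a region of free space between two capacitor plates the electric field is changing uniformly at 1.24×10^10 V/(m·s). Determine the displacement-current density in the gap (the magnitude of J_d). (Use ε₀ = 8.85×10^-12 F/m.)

J_d = ε₀ ∂E/∂t, so J_d = 0.110 A/m².

0.110 A/m²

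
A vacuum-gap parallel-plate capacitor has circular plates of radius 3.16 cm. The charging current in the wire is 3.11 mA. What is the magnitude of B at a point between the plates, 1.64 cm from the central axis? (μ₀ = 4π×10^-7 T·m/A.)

1.02×10^-8 T

No conduction current crosses the gap, so I_d there equals the 3.11×10^-3 A in the leads.
For r < R the Ampère–Maxwell law gives B(2πr) = μ₀ I_d (r²/R²), so B = μ₀ I_d r/(2πR²) = (4π×10^-7)(3.11×10^-3)(0.0164)/(2π·0.0316²) = 1.02×10^-8 T.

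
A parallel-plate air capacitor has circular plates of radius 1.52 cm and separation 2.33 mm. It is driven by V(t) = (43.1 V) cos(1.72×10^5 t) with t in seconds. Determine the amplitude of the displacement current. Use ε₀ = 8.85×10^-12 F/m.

The displacement current equals the conduction current C dV/dt, which peaks at C V₀ ω.
With C = ε₀A/d = (8.85×10^-12)(7.258×10^-4)/(2.33×10^-3) = 2.757×10^-12 F and ω = 1.72×10^5 rad/s, I_d,max = (2.757×10^-12)(43.1)(1.72×10^5) = 2.04×10^-5 A.

2.04×10^-5 A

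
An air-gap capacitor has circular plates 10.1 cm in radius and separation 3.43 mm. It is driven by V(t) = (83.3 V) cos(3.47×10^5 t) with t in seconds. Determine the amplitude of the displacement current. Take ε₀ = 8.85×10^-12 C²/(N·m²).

(dE/dt)_max = V₀ω/d = 8.427×10^9 V/(m·s); ω = 3.47×10^5 rad/s.
I_d,max = ε₀ A (dE/dt)_max = (8.85×10^-12)(0.03205)(8.427×10^9) = 2.39×10^-3 A.

2.39×10^-3 A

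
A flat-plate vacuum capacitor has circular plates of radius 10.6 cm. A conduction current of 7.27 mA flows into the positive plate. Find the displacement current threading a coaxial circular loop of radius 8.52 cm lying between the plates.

4.70×10^-3 A

By continuity the displacement current in the gap matches the conduction current: I_d = 7.27×10^-3 A.
Through an area πr² the displacement current is I_d·(πr²/πR²) = I_d (r/R)² = 4.70×10^-3 A.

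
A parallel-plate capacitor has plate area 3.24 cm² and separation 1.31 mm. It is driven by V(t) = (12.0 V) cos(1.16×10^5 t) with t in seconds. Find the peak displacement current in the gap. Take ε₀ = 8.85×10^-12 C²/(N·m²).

The displacement current equals the conduction current C dV/dt, which peaks at C V₀ ω.
With C = ε₀A/d = (8.85×10^-12)(3.24×10^-4)/(1.31×10^-3) = 2.189×10^-12 F and ω = 1.16×10^5 rad/s, I_d,max = (2.189×10^-12)(12.0)(1.16×10^5) = 3.05×10^-6 A.

3.05×10^-6 A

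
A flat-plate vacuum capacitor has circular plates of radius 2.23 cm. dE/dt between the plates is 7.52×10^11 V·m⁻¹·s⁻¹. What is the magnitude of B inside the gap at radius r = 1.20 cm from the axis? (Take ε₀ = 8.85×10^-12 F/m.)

Total displacement current: I_d = ε₀(πR²)(dE/dt) = (8.85×10^-12)(1.562×10^-3)(7.52×10^11) = 0.01040 A.
∮B·dl = μ₀ I_d,enc with I_d,enc = I_d r²/R² = 3.012×10^-3 A; so B = μ₀ I_d,enc/(2πr) = 5.02×10^-8 T.

5.02×10^-8 T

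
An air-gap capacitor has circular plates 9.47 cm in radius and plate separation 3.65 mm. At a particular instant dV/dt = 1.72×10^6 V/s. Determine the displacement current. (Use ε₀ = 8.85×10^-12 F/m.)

1.17×10^-4 A

E = V/d so dE/dt = (dV/dt)/d = 4.712×10^8 V/(m·s), and I_d = ε₀ A dE/dt = (8.85×10^-12)(0.02817)(4.712×10^8) = 1.17×10^-4 A.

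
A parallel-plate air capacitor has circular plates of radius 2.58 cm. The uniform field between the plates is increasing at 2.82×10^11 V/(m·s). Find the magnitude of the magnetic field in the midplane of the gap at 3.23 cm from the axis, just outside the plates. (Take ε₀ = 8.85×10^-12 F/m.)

3.23×10^-8 T

I_d = ε₀ dΦ_E/dt = ε₀ πR² (dE/dt) = (8.85×10^-12)(2.091×10^-3)(2.82×10^11) = 5.219×10^-3 A through the full plate area.
With r > R the enclosed displacement current is the full I_d; B = μ₀ I_d / (2πr) = 3.23×10^-8 T.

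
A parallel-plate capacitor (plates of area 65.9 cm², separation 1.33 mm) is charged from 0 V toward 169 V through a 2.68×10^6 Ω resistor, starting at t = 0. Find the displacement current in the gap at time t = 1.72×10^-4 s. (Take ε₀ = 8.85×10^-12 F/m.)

C = ε₀A/d = (8.85×10^-12)(6.59×10^-3)/(1.33×10^-3) = 4.385×10^-11 F and τ = RC = 1.175×10^-4 s. I_d in the gap equals the RC charging current.
I_d(t) = (V₀/R) e^(−t/τ) = 6.306×10^-5 · e^(−1.464) = 1.46×10^-5 A.

1.46×10^-5 A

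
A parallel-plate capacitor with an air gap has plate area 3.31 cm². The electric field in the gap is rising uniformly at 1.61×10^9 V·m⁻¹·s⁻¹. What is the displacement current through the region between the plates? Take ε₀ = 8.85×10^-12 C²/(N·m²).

The displacement current is ε₀ times dΦ_E/dt = ε₀ A dE/dt = (8.85×10^-12)(3.31×10^-4)(1.61×10^9) = 4.72×10^-6 A.

4.72×10^-6 A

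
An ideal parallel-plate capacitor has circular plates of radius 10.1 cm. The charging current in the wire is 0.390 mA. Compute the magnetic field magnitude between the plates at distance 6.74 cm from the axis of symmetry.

No conduction current crosses the gap, so I_d there equals the 3.90×10^-4 A in the leads.
∮B·dl = μ₀ I_d,enc with I_d,enc = I_d r²/R² = 1.737×10^-4 A; so B = μ₀ I_d,enc/(2πr) = 5.15×10^-10 T.

5.15×10^-10 T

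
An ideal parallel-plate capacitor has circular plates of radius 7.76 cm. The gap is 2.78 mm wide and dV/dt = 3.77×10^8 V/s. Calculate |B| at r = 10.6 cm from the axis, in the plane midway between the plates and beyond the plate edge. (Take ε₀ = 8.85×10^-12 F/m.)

With E = V/d, dE/dt = 1.356×10^11 V/(m·s) and πR² = 0.01892 m², giving I_d = ε₀ πR² dE/dt = 0.02271 A.
With r > R the enclosed displacement current is the full I_d; B = μ₀ I_d / (2πr) = 4.28×10^-8 T.

4.28×10^-8 T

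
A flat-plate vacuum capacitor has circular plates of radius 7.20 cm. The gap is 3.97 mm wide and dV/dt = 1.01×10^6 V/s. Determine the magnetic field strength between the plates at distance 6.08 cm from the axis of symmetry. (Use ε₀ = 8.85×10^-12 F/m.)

I_d = C dV/dt with C = ε₀πR²/d = 3.631×10^-11 F, so I_d = (3.631×10^-11)(1.01×10^6) = 3.667×10^-5 A.
For r < R the Ampère–Maxwell law gives B(2πr) = μ₀ I_d (r²/R²), so B = μ₀ I_d r/(2πR²) = (4π×10^-7)(3.667×10^-5)(0.0608)/(2π·0.0720²) = 8.60×10^-11 T.

8.60×10^-11 T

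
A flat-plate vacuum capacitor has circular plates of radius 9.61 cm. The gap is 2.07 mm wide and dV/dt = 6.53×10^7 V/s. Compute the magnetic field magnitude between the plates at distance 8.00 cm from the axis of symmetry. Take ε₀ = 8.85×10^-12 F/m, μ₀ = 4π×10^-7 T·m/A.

I_d = C dV/dt with C = ε₀πR²/d = 1.240×10^-10 F, so I_d = (1.240×10^-10)(6.53×10^7) = 8.097×10^-3 A.
An Ampèrian loop of radius r encloses a fraction (r/R)² of I_d. Then B·2πr = μ₀ I_d (r/R)², giving B = μ₀ I_d r/(2πR²) = 1.40×10^-8 T.

1.40×10^-8 T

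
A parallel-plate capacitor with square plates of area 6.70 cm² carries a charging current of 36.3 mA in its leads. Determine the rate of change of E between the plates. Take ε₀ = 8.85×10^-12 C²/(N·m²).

6.12×10^12 V/(m·s)

The displacement current between the plates equals the conduction current, I_d = 36.3 mA.
Inverting I_d = ε₀ A dE/dt gives dE/dt = 0.0363 / (8.85×10^-12 · 6.70×10^-4) = 6.12×10^12 V/(m·s).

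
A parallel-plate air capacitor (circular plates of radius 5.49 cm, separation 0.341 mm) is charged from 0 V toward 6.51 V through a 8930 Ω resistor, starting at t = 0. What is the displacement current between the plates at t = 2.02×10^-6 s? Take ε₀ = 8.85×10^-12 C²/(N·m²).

C = ε₀A/d = (8.85×10^-12)(9.469×10^-3)/(3.41×10^-4) = 2.457×10^-10 F and τ = RC = 2.194×10^-6 s. I_d in the gap equals the RC charging current.
I_d(t) = (V₀/R) e^(−t/τ) = 7.290×10^-4 · e^(−0.9207) = 2.90×10^-4 A.

2.90×10^-4 A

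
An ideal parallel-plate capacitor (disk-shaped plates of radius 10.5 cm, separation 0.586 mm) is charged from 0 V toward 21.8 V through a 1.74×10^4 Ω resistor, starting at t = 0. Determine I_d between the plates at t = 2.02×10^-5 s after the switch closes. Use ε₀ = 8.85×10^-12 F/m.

1.36×10^-4 A

C = ε₀A/d = (8.85×10^-12)(0.03464)/(5.86×10^-4) = 5.231×10^-10 F, so τ = RC = 9.102×10^-6 s.
The conduction current is I(t) = (V₀/R) e^(−t/τ), and the displacement current between the plates equals it.
t/τ = 2.219; I_d = (21.8/1.74×10^4) · e^(−2.219) = (1.253×10^-3)(0.1087) = 1.36×10^-4 A.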